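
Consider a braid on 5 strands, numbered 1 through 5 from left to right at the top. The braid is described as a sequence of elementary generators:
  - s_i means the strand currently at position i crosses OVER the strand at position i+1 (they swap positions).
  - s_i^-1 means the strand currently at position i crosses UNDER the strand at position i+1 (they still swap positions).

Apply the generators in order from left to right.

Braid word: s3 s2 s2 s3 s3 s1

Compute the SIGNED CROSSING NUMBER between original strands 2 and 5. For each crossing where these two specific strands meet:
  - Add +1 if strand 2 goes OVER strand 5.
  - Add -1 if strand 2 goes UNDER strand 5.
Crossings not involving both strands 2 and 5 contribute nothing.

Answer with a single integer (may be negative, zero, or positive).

Answer: 0

Derivation:
Gen 1: crossing 3x4. Both 2&5? no. Sum: 0
Gen 2: crossing 2x4. Both 2&5? no. Sum: 0
Gen 3: crossing 4x2. Both 2&5? no. Sum: 0
Gen 4: crossing 4x3. Both 2&5? no. Sum: 0
Gen 5: crossing 3x4. Both 2&5? no. Sum: 0
Gen 6: crossing 1x2. Both 2&5? no. Sum: 0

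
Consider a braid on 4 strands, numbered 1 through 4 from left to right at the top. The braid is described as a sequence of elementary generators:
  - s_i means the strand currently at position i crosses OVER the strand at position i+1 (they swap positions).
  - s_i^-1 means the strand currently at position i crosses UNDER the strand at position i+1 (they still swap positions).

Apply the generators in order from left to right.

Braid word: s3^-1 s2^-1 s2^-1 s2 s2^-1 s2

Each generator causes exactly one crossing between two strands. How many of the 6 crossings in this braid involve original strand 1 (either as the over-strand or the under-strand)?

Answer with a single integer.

Gen 1: crossing 3x4. Involves strand 1? no. Count so far: 0
Gen 2: crossing 2x4. Involves strand 1? no. Count so far: 0
Gen 3: crossing 4x2. Involves strand 1? no. Count so far: 0
Gen 4: crossing 2x4. Involves strand 1? no. Count so far: 0
Gen 5: crossing 4x2. Involves strand 1? no. Count so far: 0
Gen 6: crossing 2x4. Involves strand 1? no. Count so far: 0

Answer: 0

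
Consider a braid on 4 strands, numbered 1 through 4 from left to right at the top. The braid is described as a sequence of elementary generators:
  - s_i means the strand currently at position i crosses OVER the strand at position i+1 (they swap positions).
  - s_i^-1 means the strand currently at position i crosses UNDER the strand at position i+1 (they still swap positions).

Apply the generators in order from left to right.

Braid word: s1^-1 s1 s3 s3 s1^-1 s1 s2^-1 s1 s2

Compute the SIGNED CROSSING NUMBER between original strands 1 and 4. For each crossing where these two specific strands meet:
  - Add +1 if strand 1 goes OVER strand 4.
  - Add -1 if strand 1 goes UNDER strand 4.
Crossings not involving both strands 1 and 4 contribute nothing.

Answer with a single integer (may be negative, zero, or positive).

Answer: 0

Derivation:
Gen 1: crossing 1x2. Both 1&4? no. Sum: 0
Gen 2: crossing 2x1. Both 1&4? no. Sum: 0
Gen 3: crossing 3x4. Both 1&4? no. Sum: 0
Gen 4: crossing 4x3. Both 1&4? no. Sum: 0
Gen 5: crossing 1x2. Both 1&4? no. Sum: 0
Gen 6: crossing 2x1. Both 1&4? no. Sum: 0
Gen 7: crossing 2x3. Both 1&4? no. Sum: 0
Gen 8: crossing 1x3. Both 1&4? no. Sum: 0
Gen 9: crossing 1x2. Both 1&4? no. Sum: 0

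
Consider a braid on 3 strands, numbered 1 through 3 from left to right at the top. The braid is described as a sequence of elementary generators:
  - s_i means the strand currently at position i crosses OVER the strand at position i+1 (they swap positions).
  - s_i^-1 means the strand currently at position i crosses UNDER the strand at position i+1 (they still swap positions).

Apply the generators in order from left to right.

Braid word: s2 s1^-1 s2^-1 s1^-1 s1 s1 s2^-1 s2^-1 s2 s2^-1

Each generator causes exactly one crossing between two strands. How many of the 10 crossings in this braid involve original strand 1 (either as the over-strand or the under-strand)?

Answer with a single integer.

Answer: 6

Derivation:
Gen 1: crossing 2x3. Involves strand 1? no. Count so far: 0
Gen 2: crossing 1x3. Involves strand 1? yes. Count so far: 1
Gen 3: crossing 1x2. Involves strand 1? yes. Count so far: 2
Gen 4: crossing 3x2. Involves strand 1? no. Count so far: 2
Gen 5: crossing 2x3. Involves strand 1? no. Count so far: 2
Gen 6: crossing 3x2. Involves strand 1? no. Count so far: 2
Gen 7: crossing 3x1. Involves strand 1? yes. Count so far: 3
Gen 8: crossing 1x3. Involves strand 1? yes. Count so far: 4
Gen 9: crossing 3x1. Involves strand 1? yes. Count so far: 5
Gen 10: crossing 1x3. Involves strand 1? yes. Count so far: 6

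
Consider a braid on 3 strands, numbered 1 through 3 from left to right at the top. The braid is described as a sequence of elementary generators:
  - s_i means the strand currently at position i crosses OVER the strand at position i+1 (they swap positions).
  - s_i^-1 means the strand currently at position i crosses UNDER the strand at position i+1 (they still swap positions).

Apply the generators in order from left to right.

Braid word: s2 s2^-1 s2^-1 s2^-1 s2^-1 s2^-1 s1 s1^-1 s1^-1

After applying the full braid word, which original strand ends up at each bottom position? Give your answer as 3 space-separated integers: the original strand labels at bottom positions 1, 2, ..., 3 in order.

Gen 1 (s2): strand 2 crosses over strand 3. Perm now: [1 3 2]
Gen 2 (s2^-1): strand 3 crosses under strand 2. Perm now: [1 2 3]
Gen 3 (s2^-1): strand 2 crosses under strand 3. Perm now: [1 3 2]
Gen 4 (s2^-1): strand 3 crosses under strand 2. Perm now: [1 2 3]
Gen 5 (s2^-1): strand 2 crosses under strand 3. Perm now: [1 3 2]
Gen 6 (s2^-1): strand 3 crosses under strand 2. Perm now: [1 2 3]
Gen 7 (s1): strand 1 crosses over strand 2. Perm now: [2 1 3]
Gen 8 (s1^-1): strand 2 crosses under strand 1. Perm now: [1 2 3]
Gen 9 (s1^-1): strand 1 crosses under strand 2. Perm now: [2 1 3]

Answer: 2 1 3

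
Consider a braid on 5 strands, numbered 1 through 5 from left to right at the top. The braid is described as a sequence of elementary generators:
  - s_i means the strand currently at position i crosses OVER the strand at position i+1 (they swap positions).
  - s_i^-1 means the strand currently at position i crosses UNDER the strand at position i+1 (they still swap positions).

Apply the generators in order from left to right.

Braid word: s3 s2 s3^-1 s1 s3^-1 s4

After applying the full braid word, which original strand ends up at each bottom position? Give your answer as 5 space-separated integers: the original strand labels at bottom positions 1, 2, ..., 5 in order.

Answer: 4 1 2 5 3

Derivation:
Gen 1 (s3): strand 3 crosses over strand 4. Perm now: [1 2 4 3 5]
Gen 2 (s2): strand 2 crosses over strand 4. Perm now: [1 4 2 3 5]
Gen 3 (s3^-1): strand 2 crosses under strand 3. Perm now: [1 4 3 2 5]
Gen 4 (s1): strand 1 crosses over strand 4. Perm now: [4 1 3 2 5]
Gen 5 (s3^-1): strand 3 crosses under strand 2. Perm now: [4 1 2 3 5]
Gen 6 (s4): strand 3 crosses over strand 5. Perm now: [4 1 2 5 3]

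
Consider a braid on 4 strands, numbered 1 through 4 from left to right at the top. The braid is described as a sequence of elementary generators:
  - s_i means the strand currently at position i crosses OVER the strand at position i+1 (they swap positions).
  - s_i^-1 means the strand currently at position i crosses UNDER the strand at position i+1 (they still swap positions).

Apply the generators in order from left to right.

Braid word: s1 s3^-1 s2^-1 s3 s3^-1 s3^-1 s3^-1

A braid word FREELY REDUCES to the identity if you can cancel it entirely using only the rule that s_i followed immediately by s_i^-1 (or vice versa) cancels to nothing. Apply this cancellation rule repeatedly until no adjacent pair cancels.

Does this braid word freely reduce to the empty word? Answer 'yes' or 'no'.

Gen 1 (s1): push. Stack: [s1]
Gen 2 (s3^-1): push. Stack: [s1 s3^-1]
Gen 3 (s2^-1): push. Stack: [s1 s3^-1 s2^-1]
Gen 4 (s3): push. Stack: [s1 s3^-1 s2^-1 s3]
Gen 5 (s3^-1): cancels prior s3. Stack: [s1 s3^-1 s2^-1]
Gen 6 (s3^-1): push. Stack: [s1 s3^-1 s2^-1 s3^-1]
Gen 7 (s3^-1): push. Stack: [s1 s3^-1 s2^-1 s3^-1 s3^-1]
Reduced word: s1 s3^-1 s2^-1 s3^-1 s3^-1

Answer: no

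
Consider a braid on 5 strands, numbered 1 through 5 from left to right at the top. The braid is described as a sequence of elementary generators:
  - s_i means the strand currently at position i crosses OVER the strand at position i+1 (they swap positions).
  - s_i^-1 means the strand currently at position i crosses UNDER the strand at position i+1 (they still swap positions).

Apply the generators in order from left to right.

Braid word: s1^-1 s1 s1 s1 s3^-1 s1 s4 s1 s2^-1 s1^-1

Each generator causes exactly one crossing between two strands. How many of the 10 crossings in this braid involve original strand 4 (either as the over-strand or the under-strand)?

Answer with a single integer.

Gen 1: crossing 1x2. Involves strand 4? no. Count so far: 0
Gen 2: crossing 2x1. Involves strand 4? no. Count so far: 0
Gen 3: crossing 1x2. Involves strand 4? no. Count so far: 0
Gen 4: crossing 2x1. Involves strand 4? no. Count so far: 0
Gen 5: crossing 3x4. Involves strand 4? yes. Count so far: 1
Gen 6: crossing 1x2. Involves strand 4? no. Count so far: 1
Gen 7: crossing 3x5. Involves strand 4? no. Count so far: 1
Gen 8: crossing 2x1. Involves strand 4? no. Count so far: 1
Gen 9: crossing 2x4. Involves strand 4? yes. Count so far: 2
Gen 10: crossing 1x4. Involves strand 4? yes. Count so far: 3

Answer: 3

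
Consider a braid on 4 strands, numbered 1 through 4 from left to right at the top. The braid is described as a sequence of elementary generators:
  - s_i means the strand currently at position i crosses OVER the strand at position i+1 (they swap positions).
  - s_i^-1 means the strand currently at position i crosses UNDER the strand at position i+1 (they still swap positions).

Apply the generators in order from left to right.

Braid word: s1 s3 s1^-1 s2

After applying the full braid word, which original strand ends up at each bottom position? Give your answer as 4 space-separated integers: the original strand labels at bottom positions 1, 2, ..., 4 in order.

Gen 1 (s1): strand 1 crosses over strand 2. Perm now: [2 1 3 4]
Gen 2 (s3): strand 3 crosses over strand 4. Perm now: [2 1 4 3]
Gen 3 (s1^-1): strand 2 crosses under strand 1. Perm now: [1 2 4 3]
Gen 4 (s2): strand 2 crosses over strand 4. Perm now: [1 4 2 3]

Answer: 1 4 2 3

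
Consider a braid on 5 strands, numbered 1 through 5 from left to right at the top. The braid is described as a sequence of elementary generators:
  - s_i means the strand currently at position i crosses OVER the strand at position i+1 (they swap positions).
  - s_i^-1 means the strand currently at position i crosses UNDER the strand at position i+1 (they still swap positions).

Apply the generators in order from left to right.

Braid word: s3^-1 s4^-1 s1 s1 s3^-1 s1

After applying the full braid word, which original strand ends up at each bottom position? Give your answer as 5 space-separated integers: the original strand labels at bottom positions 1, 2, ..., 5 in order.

Answer: 2 1 5 4 3

Derivation:
Gen 1 (s3^-1): strand 3 crosses under strand 4. Perm now: [1 2 4 3 5]
Gen 2 (s4^-1): strand 3 crosses under strand 5. Perm now: [1 2 4 5 3]
Gen 3 (s1): strand 1 crosses over strand 2. Perm now: [2 1 4 5 3]
Gen 4 (s1): strand 2 crosses over strand 1. Perm now: [1 2 4 5 3]
Gen 5 (s3^-1): strand 4 crosses under strand 5. Perm now: [1 2 5 4 3]
Gen 6 (s1): strand 1 crosses over strand 2. Perm now: [2 1 5 4 3]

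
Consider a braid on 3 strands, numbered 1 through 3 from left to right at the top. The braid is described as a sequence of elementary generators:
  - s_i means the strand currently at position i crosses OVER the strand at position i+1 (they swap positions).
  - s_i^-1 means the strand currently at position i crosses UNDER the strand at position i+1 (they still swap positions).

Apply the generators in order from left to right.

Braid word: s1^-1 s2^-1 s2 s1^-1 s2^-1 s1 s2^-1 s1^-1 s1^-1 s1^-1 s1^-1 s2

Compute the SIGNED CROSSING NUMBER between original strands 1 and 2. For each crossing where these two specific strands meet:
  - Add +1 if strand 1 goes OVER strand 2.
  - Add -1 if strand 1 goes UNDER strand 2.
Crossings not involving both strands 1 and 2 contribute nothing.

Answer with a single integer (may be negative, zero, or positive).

Answer: -2

Derivation:
Gen 1: 1 under 2. Both 1&2? yes. Contrib: -1. Sum: -1
Gen 2: crossing 1x3. Both 1&2? no. Sum: -1
Gen 3: crossing 3x1. Both 1&2? no. Sum: -1
Gen 4: 2 under 1. Both 1&2? yes. Contrib: +1. Sum: 0
Gen 5: crossing 2x3. Both 1&2? no. Sum: 0
Gen 6: crossing 1x3. Both 1&2? no. Sum: 0
Gen 7: 1 under 2. Both 1&2? yes. Contrib: -1. Sum: -1
Gen 8: crossing 3x2. Both 1&2? no. Sum: -1
Gen 9: crossing 2x3. Both 1&2? no. Sum: -1
Gen 10: crossing 3x2. Both 1&2? no. Sum: -1
Gen 11: crossing 2x3. Both 1&2? no. Sum: -1
Gen 12: 2 over 1. Both 1&2? yes. Contrib: -1. Sum: -2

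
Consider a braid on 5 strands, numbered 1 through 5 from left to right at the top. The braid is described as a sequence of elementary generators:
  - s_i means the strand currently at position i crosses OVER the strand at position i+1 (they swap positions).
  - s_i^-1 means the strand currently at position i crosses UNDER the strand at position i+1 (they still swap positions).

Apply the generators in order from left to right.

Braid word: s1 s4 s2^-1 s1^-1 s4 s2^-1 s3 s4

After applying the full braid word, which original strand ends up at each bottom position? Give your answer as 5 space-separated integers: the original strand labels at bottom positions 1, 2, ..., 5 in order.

Gen 1 (s1): strand 1 crosses over strand 2. Perm now: [2 1 3 4 5]
Gen 2 (s4): strand 4 crosses over strand 5. Perm now: [2 1 3 5 4]
Gen 3 (s2^-1): strand 1 crosses under strand 3. Perm now: [2 3 1 5 4]
Gen 4 (s1^-1): strand 2 crosses under strand 3. Perm now: [3 2 1 5 4]
Gen 5 (s4): strand 5 crosses over strand 4. Perm now: [3 2 1 4 5]
Gen 6 (s2^-1): strand 2 crosses under strand 1. Perm now: [3 1 2 4 5]
Gen 7 (s3): strand 2 crosses over strand 4. Perm now: [3 1 4 2 5]
Gen 8 (s4): strand 2 crosses over strand 5. Perm now: [3 1 4 5 2]

Answer: 3 1 4 5 2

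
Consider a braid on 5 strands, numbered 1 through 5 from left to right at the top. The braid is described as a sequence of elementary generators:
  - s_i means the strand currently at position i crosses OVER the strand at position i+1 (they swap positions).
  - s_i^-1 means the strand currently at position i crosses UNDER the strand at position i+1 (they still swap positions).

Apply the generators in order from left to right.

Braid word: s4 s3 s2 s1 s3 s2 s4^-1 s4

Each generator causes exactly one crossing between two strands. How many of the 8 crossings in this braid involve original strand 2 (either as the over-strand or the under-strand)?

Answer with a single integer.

Answer: 4

Derivation:
Gen 1: crossing 4x5. Involves strand 2? no. Count so far: 0
Gen 2: crossing 3x5. Involves strand 2? no. Count so far: 0
Gen 3: crossing 2x5. Involves strand 2? yes. Count so far: 1
Gen 4: crossing 1x5. Involves strand 2? no. Count so far: 1
Gen 5: crossing 2x3. Involves strand 2? yes. Count so far: 2
Gen 6: crossing 1x3. Involves strand 2? no. Count so far: 2
Gen 7: crossing 2x4. Involves strand 2? yes. Count so far: 3
Gen 8: crossing 4x2. Involves strand 2? yes. Count so far: 4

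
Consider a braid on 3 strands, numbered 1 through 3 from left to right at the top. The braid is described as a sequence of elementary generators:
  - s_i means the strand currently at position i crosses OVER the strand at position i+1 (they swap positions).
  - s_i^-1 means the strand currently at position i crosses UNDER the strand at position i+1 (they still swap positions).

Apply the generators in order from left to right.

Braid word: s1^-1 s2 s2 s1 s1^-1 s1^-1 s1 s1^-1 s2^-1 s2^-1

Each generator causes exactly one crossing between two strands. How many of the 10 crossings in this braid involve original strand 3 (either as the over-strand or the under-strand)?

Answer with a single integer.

Answer: 4

Derivation:
Gen 1: crossing 1x2. Involves strand 3? no. Count so far: 0
Gen 2: crossing 1x3. Involves strand 3? yes. Count so far: 1
Gen 3: crossing 3x1. Involves strand 3? yes. Count so far: 2
Gen 4: crossing 2x1. Involves strand 3? no. Count so far: 2
Gen 5: crossing 1x2. Involves strand 3? no. Count so far: 2
Gen 6: crossing 2x1. Involves strand 3? no. Count so far: 2
Gen 7: crossing 1x2. Involves strand 3? no. Count so far: 2
Gen 8: crossing 2x1. Involves strand 3? no. Count so far: 2
Gen 9: crossing 2x3. Involves strand 3? yes. Count so far: 3
Gen 10: crossing 3x2. Involves strand 3? yes. Count so far: 4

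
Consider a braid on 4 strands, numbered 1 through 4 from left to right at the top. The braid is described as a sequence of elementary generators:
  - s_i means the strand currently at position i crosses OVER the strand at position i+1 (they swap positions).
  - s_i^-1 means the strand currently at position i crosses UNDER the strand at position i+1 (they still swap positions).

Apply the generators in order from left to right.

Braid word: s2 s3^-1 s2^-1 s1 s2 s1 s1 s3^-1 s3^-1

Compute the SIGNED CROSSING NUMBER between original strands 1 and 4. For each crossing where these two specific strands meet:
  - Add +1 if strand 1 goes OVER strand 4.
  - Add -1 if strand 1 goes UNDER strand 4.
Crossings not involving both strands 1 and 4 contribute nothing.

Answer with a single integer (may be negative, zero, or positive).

Answer: 1

Derivation:
Gen 1: crossing 2x3. Both 1&4? no. Sum: 0
Gen 2: crossing 2x4. Both 1&4? no. Sum: 0
Gen 3: crossing 3x4. Both 1&4? no. Sum: 0
Gen 4: 1 over 4. Both 1&4? yes. Contrib: +1. Sum: 1
Gen 5: crossing 1x3. Both 1&4? no. Sum: 1
Gen 6: crossing 4x3. Both 1&4? no. Sum: 1
Gen 7: crossing 3x4. Both 1&4? no. Sum: 1
Gen 8: crossing 1x2. Both 1&4? no. Sum: 1
Gen 9: crossing 2x1. Both 1&4? no. Sum: 1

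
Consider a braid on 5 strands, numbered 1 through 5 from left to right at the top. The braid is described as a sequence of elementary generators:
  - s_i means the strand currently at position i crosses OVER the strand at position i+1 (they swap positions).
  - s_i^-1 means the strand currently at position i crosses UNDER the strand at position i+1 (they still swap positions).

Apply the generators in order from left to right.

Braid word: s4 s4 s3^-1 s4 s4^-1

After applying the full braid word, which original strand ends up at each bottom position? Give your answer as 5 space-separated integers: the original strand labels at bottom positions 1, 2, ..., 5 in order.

Answer: 1 2 4 3 5

Derivation:
Gen 1 (s4): strand 4 crosses over strand 5. Perm now: [1 2 3 5 4]
Gen 2 (s4): strand 5 crosses over strand 4. Perm now: [1 2 3 4 5]
Gen 3 (s3^-1): strand 3 crosses under strand 4. Perm now: [1 2 4 3 5]
Gen 4 (s4): strand 3 crosses over strand 5. Perm now: [1 2 4 5 3]
Gen 5 (s4^-1): strand 5 crosses under strand 3. Perm now: [1 2 4 3 5]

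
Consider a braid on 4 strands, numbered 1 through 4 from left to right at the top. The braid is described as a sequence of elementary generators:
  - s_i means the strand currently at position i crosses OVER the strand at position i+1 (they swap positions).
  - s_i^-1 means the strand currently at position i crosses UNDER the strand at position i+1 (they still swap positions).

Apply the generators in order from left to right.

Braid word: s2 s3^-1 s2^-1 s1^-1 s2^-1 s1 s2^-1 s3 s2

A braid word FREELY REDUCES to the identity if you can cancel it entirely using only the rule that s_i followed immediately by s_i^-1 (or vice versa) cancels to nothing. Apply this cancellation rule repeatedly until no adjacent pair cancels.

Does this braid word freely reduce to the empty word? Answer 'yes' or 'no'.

Gen 1 (s2): push. Stack: [s2]
Gen 2 (s3^-1): push. Stack: [s2 s3^-1]
Gen 3 (s2^-1): push. Stack: [s2 s3^-1 s2^-1]
Gen 4 (s1^-1): push. Stack: [s2 s3^-1 s2^-1 s1^-1]
Gen 5 (s2^-1): push. Stack: [s2 s3^-1 s2^-1 s1^-1 s2^-1]
Gen 6 (s1): push. Stack: [s2 s3^-1 s2^-1 s1^-1 s2^-1 s1]
Gen 7 (s2^-1): push. Stack: [s2 s3^-1 s2^-1 s1^-1 s2^-1 s1 s2^-1]
Gen 8 (s3): push. Stack: [s2 s3^-1 s2^-1 s1^-1 s2^-1 s1 s2^-1 s3]
Gen 9 (s2): push. Stack: [s2 s3^-1 s2^-1 s1^-1 s2^-1 s1 s2^-1 s3 s2]
Reduced word: s2 s3^-1 s2^-1 s1^-1 s2^-1 s1 s2^-1 s3 s2

Answer: no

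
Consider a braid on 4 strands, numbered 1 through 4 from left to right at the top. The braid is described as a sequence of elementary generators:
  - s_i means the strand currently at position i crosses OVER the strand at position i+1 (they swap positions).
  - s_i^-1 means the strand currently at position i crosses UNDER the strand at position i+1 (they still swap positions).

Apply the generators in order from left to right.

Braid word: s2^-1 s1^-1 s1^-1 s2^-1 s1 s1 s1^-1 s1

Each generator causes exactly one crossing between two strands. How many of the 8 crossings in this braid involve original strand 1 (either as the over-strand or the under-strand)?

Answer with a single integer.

Gen 1: crossing 2x3. Involves strand 1? no. Count so far: 0
Gen 2: crossing 1x3. Involves strand 1? yes. Count so far: 1
Gen 3: crossing 3x1. Involves strand 1? yes. Count so far: 2
Gen 4: crossing 3x2. Involves strand 1? no. Count so far: 2
Gen 5: crossing 1x2. Involves strand 1? yes. Count so far: 3
Gen 6: crossing 2x1. Involves strand 1? yes. Count so far: 4
Gen 7: crossing 1x2. Involves strand 1? yes. Count so far: 5
Gen 8: crossing 2x1. Involves strand 1? yes. Count so far: 6

Answer: 6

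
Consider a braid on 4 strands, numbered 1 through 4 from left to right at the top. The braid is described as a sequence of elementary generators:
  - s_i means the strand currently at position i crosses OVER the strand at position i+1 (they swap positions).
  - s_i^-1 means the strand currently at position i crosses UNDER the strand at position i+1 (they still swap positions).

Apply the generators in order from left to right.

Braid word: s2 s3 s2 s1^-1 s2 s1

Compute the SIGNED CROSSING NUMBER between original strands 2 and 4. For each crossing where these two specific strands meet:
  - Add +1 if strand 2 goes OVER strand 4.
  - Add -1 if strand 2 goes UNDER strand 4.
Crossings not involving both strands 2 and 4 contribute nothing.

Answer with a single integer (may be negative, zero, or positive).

Gen 1: crossing 2x3. Both 2&4? no. Sum: 0
Gen 2: 2 over 4. Both 2&4? yes. Contrib: +1. Sum: 1
Gen 3: crossing 3x4. Both 2&4? no. Sum: 1
Gen 4: crossing 1x4. Both 2&4? no. Sum: 1
Gen 5: crossing 1x3. Both 2&4? no. Sum: 1
Gen 6: crossing 4x3. Both 2&4? no. Sum: 1

Answer: 1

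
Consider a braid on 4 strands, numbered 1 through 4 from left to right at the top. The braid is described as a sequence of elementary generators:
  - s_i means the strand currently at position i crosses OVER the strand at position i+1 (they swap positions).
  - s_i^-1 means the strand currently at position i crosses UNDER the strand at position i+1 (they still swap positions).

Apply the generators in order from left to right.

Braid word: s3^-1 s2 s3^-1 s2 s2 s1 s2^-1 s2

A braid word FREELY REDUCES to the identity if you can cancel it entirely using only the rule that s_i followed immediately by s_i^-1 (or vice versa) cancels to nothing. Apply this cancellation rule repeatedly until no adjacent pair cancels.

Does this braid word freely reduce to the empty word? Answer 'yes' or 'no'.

Answer: no

Derivation:
Gen 1 (s3^-1): push. Stack: [s3^-1]
Gen 2 (s2): push. Stack: [s3^-1 s2]
Gen 3 (s3^-1): push. Stack: [s3^-1 s2 s3^-1]
Gen 4 (s2): push. Stack: [s3^-1 s2 s3^-1 s2]
Gen 5 (s2): push. Stack: [s3^-1 s2 s3^-1 s2 s2]
Gen 6 (s1): push. Stack: [s3^-1 s2 s3^-1 s2 s2 s1]
Gen 7 (s2^-1): push. Stack: [s3^-1 s2 s3^-1 s2 s2 s1 s2^-1]
Gen 8 (s2): cancels prior s2^-1. Stack: [s3^-1 s2 s3^-1 s2 s2 s1]
Reduced word: s3^-1 s2 s3^-1 s2 s2 s1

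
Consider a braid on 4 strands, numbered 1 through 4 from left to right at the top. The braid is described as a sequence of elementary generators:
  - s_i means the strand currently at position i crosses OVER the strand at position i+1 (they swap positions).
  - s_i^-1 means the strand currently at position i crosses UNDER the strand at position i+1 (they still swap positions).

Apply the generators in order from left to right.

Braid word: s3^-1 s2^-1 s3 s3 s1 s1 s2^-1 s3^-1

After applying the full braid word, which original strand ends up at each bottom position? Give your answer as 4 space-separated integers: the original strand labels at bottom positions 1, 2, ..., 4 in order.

Answer: 1 2 3 4

Derivation:
Gen 1 (s3^-1): strand 3 crosses under strand 4. Perm now: [1 2 4 3]
Gen 2 (s2^-1): strand 2 crosses under strand 4. Perm now: [1 4 2 3]
Gen 3 (s3): strand 2 crosses over strand 3. Perm now: [1 4 3 2]
Gen 4 (s3): strand 3 crosses over strand 2. Perm now: [1 4 2 3]
Gen 5 (s1): strand 1 crosses over strand 4. Perm now: [4 1 2 3]
Gen 6 (s1): strand 4 crosses over strand 1. Perm now: [1 4 2 3]
Gen 7 (s2^-1): strand 4 crosses under strand 2. Perm now: [1 2 4 3]
Gen 8 (s3^-1): strand 4 crosses under strand 3. Perm now: [1 2 3 4]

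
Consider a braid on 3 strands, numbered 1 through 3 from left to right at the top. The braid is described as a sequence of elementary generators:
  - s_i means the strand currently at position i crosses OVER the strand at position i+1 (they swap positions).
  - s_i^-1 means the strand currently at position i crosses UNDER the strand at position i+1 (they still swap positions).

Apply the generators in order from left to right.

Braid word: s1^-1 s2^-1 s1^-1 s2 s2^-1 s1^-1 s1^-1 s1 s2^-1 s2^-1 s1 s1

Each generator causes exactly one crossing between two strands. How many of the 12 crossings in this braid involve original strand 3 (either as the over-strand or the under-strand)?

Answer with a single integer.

Gen 1: crossing 1x2. Involves strand 3? no. Count so far: 0
Gen 2: crossing 1x3. Involves strand 3? yes. Count so far: 1
Gen 3: crossing 2x3. Involves strand 3? yes. Count so far: 2
Gen 4: crossing 2x1. Involves strand 3? no. Count so far: 2
Gen 5: crossing 1x2. Involves strand 3? no. Count so far: 2
Gen 6: crossing 3x2. Involves strand 3? yes. Count so far: 3
Gen 7: crossing 2x3. Involves strand 3? yes. Count so far: 4
Gen 8: crossing 3x2. Involves strand 3? yes. Count so far: 5
Gen 9: crossing 3x1. Involves strand 3? yes. Count so far: 6
Gen 10: crossing 1x3. Involves strand 3? yes. Count so far: 7
Gen 11: crossing 2x3. Involves strand 3? yes. Count so far: 8
Gen 12: crossing 3x2. Involves strand 3? yes. Count so far: 9

Answer: 9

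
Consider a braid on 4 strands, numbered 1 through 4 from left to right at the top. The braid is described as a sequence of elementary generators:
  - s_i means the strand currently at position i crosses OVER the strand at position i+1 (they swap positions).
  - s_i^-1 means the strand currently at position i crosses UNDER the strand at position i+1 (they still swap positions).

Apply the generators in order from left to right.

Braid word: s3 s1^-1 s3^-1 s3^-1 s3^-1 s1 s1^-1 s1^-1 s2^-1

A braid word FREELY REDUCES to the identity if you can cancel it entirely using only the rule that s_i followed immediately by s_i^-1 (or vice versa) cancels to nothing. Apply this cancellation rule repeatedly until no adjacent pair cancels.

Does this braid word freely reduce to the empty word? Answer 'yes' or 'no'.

Gen 1 (s3): push. Stack: [s3]
Gen 2 (s1^-1): push. Stack: [s3 s1^-1]
Gen 3 (s3^-1): push. Stack: [s3 s1^-1 s3^-1]
Gen 4 (s3^-1): push. Stack: [s3 s1^-1 s3^-1 s3^-1]
Gen 5 (s3^-1): push. Stack: [s3 s1^-1 s3^-1 s3^-1 s3^-1]
Gen 6 (s1): push. Stack: [s3 s1^-1 s3^-1 s3^-1 s3^-1 s1]
Gen 7 (s1^-1): cancels prior s1. Stack: [s3 s1^-1 s3^-1 s3^-1 s3^-1]
Gen 8 (s1^-1): push. Stack: [s3 s1^-1 s3^-1 s3^-1 s3^-1 s1^-1]
Gen 9 (s2^-1): push. Stack: [s3 s1^-1 s3^-1 s3^-1 s3^-1 s1^-1 s2^-1]
Reduced word: s3 s1^-1 s3^-1 s3^-1 s3^-1 s1^-1 s2^-1

Answer: no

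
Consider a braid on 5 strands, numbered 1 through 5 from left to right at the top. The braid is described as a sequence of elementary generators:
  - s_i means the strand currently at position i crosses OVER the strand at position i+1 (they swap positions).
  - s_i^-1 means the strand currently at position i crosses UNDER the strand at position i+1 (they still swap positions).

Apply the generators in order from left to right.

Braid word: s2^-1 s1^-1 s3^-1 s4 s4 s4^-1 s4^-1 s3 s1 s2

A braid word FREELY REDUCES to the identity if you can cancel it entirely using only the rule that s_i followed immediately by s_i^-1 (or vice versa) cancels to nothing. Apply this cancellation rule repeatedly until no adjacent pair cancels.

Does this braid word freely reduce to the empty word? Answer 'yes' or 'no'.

Gen 1 (s2^-1): push. Stack: [s2^-1]
Gen 2 (s1^-1): push. Stack: [s2^-1 s1^-1]
Gen 3 (s3^-1): push. Stack: [s2^-1 s1^-1 s3^-1]
Gen 4 (s4): push. Stack: [s2^-1 s1^-1 s3^-1 s4]
Gen 5 (s4): push. Stack: [s2^-1 s1^-1 s3^-1 s4 s4]
Gen 6 (s4^-1): cancels prior s4. Stack: [s2^-1 s1^-1 s3^-1 s4]
Gen 7 (s4^-1): cancels prior s4. Stack: [s2^-1 s1^-1 s3^-1]
Gen 8 (s3): cancels prior s3^-1. Stack: [s2^-1 s1^-1]
Gen 9 (s1): cancels prior s1^-1. Stack: [s2^-1]
Gen 10 (s2): cancels prior s2^-1. Stack: []
Reduced word: (empty)

Answer: yes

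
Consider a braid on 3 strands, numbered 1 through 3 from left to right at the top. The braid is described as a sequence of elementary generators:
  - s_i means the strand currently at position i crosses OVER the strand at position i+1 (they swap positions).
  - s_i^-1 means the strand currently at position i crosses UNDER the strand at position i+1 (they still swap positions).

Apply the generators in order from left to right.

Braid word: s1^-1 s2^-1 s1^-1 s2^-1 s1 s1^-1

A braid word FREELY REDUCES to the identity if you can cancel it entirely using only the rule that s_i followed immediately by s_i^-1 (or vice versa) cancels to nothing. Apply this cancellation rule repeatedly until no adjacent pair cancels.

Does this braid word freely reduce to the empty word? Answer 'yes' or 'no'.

Answer: no

Derivation:
Gen 1 (s1^-1): push. Stack: [s1^-1]
Gen 2 (s2^-1): push. Stack: [s1^-1 s2^-1]
Gen 3 (s1^-1): push. Stack: [s1^-1 s2^-1 s1^-1]
Gen 4 (s2^-1): push. Stack: [s1^-1 s2^-1 s1^-1 s2^-1]
Gen 5 (s1): push. Stack: [s1^-1 s2^-1 s1^-1 s2^-1 s1]
Gen 6 (s1^-1): cancels prior s1. Stack: [s1^-1 s2^-1 s1^-1 s2^-1]
Reduced word: s1^-1 s2^-1 s1^-1 s2^-1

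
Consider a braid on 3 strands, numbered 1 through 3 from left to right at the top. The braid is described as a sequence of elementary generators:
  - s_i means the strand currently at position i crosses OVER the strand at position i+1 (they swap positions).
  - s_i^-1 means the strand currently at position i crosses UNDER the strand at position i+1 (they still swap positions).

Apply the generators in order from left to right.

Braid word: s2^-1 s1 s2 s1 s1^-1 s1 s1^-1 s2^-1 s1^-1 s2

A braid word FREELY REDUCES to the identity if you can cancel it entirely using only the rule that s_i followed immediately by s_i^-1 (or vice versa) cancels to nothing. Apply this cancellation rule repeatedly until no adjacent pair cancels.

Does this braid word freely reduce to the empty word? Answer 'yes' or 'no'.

Answer: yes

Derivation:
Gen 1 (s2^-1): push. Stack: [s2^-1]
Gen 2 (s1): push. Stack: [s2^-1 s1]
Gen 3 (s2): push. Stack: [s2^-1 s1 s2]
Gen 4 (s1): push. Stack: [s2^-1 s1 s2 s1]
Gen 5 (s1^-1): cancels prior s1. Stack: [s2^-1 s1 s2]
Gen 6 (s1): push. Stack: [s2^-1 s1 s2 s1]
Gen 7 (s1^-1): cancels prior s1. Stack: [s2^-1 s1 s2]
Gen 8 (s2^-1): cancels prior s2. Stack: [s2^-1 s1]
Gen 9 (s1^-1): cancels prior s1. Stack: [s2^-1]
Gen 10 (s2): cancels prior s2^-1. Stack: []
Reduced word: (empty)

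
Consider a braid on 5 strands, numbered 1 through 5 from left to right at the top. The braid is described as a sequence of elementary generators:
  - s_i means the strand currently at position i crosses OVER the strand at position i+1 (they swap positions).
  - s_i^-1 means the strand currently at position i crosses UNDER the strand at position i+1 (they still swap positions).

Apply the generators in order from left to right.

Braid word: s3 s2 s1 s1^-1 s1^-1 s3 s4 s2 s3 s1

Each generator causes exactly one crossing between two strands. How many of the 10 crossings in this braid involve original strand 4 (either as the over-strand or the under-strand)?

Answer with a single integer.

Answer: 6

Derivation:
Gen 1: crossing 3x4. Involves strand 4? yes. Count so far: 1
Gen 2: crossing 2x4. Involves strand 4? yes. Count so far: 2
Gen 3: crossing 1x4. Involves strand 4? yes. Count so far: 3
Gen 4: crossing 4x1. Involves strand 4? yes. Count so far: 4
Gen 5: crossing 1x4. Involves strand 4? yes. Count so far: 5
Gen 6: crossing 2x3. Involves strand 4? no. Count so far: 5
Gen 7: crossing 2x5. Involves strand 4? no. Count so far: 5
Gen 8: crossing 1x3. Involves strand 4? no. Count so far: 5
Gen 9: crossing 1x5. Involves strand 4? no. Count so far: 5
Gen 10: crossing 4x3. Involves strand 4? yes. Count so far: 6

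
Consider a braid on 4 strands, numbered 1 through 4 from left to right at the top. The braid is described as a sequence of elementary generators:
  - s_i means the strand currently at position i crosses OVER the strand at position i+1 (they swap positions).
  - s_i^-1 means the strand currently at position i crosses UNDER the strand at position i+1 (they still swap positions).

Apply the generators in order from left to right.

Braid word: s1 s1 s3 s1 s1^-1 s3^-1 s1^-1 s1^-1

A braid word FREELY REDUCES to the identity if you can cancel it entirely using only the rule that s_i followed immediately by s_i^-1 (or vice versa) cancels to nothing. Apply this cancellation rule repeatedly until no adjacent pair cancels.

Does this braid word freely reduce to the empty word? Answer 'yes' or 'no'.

Gen 1 (s1): push. Stack: [s1]
Gen 2 (s1): push. Stack: [s1 s1]
Gen 3 (s3): push. Stack: [s1 s1 s3]
Gen 4 (s1): push. Stack: [s1 s1 s3 s1]
Gen 5 (s1^-1): cancels prior s1. Stack: [s1 s1 s3]
Gen 6 (s3^-1): cancels prior s3. Stack: [s1 s1]
Gen 7 (s1^-1): cancels prior s1. Stack: [s1]
Gen 8 (s1^-1): cancels prior s1. Stack: []
Reduced word: (empty)

Answer: yes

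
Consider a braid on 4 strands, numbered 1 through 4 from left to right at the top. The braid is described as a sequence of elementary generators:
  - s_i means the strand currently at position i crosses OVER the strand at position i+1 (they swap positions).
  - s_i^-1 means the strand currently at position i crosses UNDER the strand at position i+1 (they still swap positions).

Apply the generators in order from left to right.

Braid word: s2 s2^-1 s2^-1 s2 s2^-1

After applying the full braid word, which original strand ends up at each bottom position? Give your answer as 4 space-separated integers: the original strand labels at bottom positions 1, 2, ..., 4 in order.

Gen 1 (s2): strand 2 crosses over strand 3. Perm now: [1 3 2 4]
Gen 2 (s2^-1): strand 3 crosses under strand 2. Perm now: [1 2 3 4]
Gen 3 (s2^-1): strand 2 crosses under strand 3. Perm now: [1 3 2 4]
Gen 4 (s2): strand 3 crosses over strand 2. Perm now: [1 2 3 4]
Gen 5 (s2^-1): strand 2 crosses under strand 3. Perm now: [1 3 2 4]

Answer: 1 3 2 4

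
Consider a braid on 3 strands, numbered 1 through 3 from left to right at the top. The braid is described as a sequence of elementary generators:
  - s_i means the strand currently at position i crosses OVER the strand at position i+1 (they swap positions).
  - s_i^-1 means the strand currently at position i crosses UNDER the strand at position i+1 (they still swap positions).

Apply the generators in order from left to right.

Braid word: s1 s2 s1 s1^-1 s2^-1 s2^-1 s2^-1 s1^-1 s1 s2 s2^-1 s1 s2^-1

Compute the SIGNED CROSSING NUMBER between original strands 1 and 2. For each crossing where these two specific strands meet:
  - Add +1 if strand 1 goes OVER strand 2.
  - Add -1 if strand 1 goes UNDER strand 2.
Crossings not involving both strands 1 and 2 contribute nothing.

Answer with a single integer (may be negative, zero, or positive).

Answer: 2

Derivation:
Gen 1: 1 over 2. Both 1&2? yes. Contrib: +1. Sum: 1
Gen 2: crossing 1x3. Both 1&2? no. Sum: 1
Gen 3: crossing 2x3. Both 1&2? no. Sum: 1
Gen 4: crossing 3x2. Both 1&2? no. Sum: 1
Gen 5: crossing 3x1. Both 1&2? no. Sum: 1
Gen 6: crossing 1x3. Both 1&2? no. Sum: 1
Gen 7: crossing 3x1. Both 1&2? no. Sum: 1
Gen 8: 2 under 1. Both 1&2? yes. Contrib: +1. Sum: 2
Gen 9: 1 over 2. Both 1&2? yes. Contrib: +1. Sum: 3
Gen 10: crossing 1x3. Both 1&2? no. Sum: 3
Gen 11: crossing 3x1. Both 1&2? no. Sum: 3
Gen 12: 2 over 1. Both 1&2? yes. Contrib: -1. Sum: 2
Gen 13: crossing 2x3. Both 1&2? no. Sum: 2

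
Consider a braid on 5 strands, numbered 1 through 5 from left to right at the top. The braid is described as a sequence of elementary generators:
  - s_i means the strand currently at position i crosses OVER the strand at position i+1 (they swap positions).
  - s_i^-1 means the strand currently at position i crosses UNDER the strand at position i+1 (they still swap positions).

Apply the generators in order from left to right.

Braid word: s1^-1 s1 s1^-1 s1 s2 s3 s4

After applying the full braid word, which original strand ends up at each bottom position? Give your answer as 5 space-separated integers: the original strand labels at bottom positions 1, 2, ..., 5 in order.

Gen 1 (s1^-1): strand 1 crosses under strand 2. Perm now: [2 1 3 4 5]
Gen 2 (s1): strand 2 crosses over strand 1. Perm now: [1 2 3 4 5]
Gen 3 (s1^-1): strand 1 crosses under strand 2. Perm now: [2 1 3 4 5]
Gen 4 (s1): strand 2 crosses over strand 1. Perm now: [1 2 3 4 5]
Gen 5 (s2): strand 2 crosses over strand 3. Perm now: [1 3 2 4 5]
Gen 6 (s3): strand 2 crosses over strand 4. Perm now: [1 3 4 2 5]
Gen 7 (s4): strand 2 crosses over strand 5. Perm now: [1 3 4 5 2]

Answer: 1 3 4 5 2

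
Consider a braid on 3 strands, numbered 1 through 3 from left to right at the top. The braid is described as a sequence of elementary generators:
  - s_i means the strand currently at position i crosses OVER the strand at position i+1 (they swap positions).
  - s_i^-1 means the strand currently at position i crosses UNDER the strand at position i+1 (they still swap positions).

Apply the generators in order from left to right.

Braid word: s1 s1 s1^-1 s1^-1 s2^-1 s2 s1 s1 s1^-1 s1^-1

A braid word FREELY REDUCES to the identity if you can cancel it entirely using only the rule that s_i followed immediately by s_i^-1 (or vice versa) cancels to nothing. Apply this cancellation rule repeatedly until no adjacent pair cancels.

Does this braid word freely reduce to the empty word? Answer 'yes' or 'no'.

Answer: yes

Derivation:
Gen 1 (s1): push. Stack: [s1]
Gen 2 (s1): push. Stack: [s1 s1]
Gen 3 (s1^-1): cancels prior s1. Stack: [s1]
Gen 4 (s1^-1): cancels prior s1. Stack: []
Gen 5 (s2^-1): push. Stack: [s2^-1]
Gen 6 (s2): cancels prior s2^-1. Stack: []
Gen 7 (s1): push. Stack: [s1]
Gen 8 (s1): push. Stack: [s1 s1]
Gen 9 (s1^-1): cancels prior s1. Stack: [s1]
Gen 10 (s1^-1): cancels prior s1. Stack: []
Reduced word: (empty)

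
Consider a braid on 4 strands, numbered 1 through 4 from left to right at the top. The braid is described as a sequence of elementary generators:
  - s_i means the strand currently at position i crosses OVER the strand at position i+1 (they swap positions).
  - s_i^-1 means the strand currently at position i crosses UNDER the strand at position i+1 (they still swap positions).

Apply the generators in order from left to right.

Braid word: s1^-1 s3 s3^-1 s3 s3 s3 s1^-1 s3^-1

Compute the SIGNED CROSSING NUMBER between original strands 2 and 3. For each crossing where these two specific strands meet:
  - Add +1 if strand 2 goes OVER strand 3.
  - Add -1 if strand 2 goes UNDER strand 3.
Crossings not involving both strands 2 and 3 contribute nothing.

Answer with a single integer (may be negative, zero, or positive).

Gen 1: crossing 1x2. Both 2&3? no. Sum: 0
Gen 2: crossing 3x4. Both 2&3? no. Sum: 0
Gen 3: crossing 4x3. Both 2&3? no. Sum: 0
Gen 4: crossing 3x4. Both 2&3? no. Sum: 0
Gen 5: crossing 4x3. Both 2&3? no. Sum: 0
Gen 6: crossing 3x4. Both 2&3? no. Sum: 0
Gen 7: crossing 2x1. Both 2&3? no. Sum: 0
Gen 8: crossing 4x3. Both 2&3? no. Sum: 0

Answer: 0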